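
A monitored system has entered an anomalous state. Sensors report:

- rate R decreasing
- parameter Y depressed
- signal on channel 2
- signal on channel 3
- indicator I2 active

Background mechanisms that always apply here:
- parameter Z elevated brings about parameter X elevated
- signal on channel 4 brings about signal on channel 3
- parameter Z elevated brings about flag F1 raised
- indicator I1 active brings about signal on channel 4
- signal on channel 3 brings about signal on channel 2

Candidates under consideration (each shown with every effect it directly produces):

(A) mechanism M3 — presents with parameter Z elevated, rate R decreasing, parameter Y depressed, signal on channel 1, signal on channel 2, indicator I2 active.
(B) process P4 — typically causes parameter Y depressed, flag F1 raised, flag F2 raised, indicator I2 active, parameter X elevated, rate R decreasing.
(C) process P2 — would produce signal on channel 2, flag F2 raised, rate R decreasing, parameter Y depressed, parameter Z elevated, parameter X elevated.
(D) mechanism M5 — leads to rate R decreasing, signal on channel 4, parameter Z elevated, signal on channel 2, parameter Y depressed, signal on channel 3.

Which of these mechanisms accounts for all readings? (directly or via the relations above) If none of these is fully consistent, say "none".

none

Per-candidate check:
(A) mechanism M3 — rate R decreasing yes; parameter Y depressed yes; signal on channel 2 yes; signal on channel 3 NO; indicator I2 active yes
(B) process P4 — does not account for signal on channel 2, signal on channel 3
(C) process P2 — does not account for signal on channel 3, indicator I2 active
(D) mechanism M5 — does not account for indicator I2 active
None of the listed candidates fits everything.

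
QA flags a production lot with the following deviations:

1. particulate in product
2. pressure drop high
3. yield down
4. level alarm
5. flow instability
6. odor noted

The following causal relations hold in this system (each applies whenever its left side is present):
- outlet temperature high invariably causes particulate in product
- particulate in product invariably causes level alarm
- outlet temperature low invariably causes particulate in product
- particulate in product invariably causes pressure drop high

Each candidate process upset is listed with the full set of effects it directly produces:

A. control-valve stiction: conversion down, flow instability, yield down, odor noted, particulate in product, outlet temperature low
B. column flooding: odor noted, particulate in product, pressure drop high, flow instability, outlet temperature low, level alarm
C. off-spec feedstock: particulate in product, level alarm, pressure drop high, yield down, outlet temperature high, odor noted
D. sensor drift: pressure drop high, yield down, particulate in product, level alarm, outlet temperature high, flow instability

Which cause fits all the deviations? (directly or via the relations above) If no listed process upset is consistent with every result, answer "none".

A

For each candidate, compare predicted effects to what was observed:
(A) control-valve stiction — accounts for every observation (pressure drop high by particulate in product → pressure drop high)
(B) column flooding — does not account for yield down
(C) off-spec feedstock — does not account for flow instability
(D) sensor drift — does not account for odor noted
Only (A) is consistent with every observation.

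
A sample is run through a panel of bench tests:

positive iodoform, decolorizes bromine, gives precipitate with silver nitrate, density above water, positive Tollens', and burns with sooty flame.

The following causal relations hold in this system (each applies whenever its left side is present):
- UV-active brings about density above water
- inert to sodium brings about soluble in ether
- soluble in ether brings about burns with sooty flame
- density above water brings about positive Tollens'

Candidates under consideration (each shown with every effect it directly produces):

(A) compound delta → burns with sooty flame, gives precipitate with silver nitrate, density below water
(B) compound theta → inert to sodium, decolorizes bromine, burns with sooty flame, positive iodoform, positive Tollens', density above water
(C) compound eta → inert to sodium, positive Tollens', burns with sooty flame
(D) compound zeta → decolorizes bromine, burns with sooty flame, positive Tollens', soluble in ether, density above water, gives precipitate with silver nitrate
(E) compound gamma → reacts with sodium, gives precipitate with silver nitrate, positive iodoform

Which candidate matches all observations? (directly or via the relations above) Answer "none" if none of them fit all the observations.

For each candidate, compare predicted effects to what was observed:
(A) compound delta — positive iodoform -; decolorizes bromine -; gives precipitate with silver nitrate +; density above water -; positive Tollens' -; burns with sooty flame +
(B) compound theta — positive iodoform +; decolorizes bromine +; gives precipitate with silver nitrate -; density above water +; positive Tollens' +; burns with sooty flame +
(C) compound eta — positive iodoform -; decolorizes bromine -; gives precipitate with silver nitrate -; density above water -; positive Tollens' +; burns with sooty flame +
(D) compound zeta — does not account for positive iodoform
(E) compound gamma — positive iodoform +; decolorizes bromine -; gives precipitate with silver nitrate +; density above water -; positive Tollens' -; burns with sooty flame -
No candidate is consistent with all observations.

none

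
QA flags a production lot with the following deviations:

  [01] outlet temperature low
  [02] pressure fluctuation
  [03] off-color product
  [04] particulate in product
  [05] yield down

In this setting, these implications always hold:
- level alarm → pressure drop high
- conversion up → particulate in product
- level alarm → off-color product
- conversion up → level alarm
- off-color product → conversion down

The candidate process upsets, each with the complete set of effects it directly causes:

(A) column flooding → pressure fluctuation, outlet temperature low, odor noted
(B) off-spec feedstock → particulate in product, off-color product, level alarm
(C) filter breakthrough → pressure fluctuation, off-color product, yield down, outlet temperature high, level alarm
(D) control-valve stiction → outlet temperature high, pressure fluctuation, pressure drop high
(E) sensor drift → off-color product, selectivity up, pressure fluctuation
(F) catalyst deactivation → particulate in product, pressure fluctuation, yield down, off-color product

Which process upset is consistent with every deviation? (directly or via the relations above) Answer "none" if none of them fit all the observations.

none

Per-candidate check:
(A) column flooding — outlet temperature low ✓; pressure fluctuation ✓; off-color product ✗; particulate in product ✗; yield down ✗
(B) off-spec feedstock — outlet temperature low ✗; pressure fluctuation ✗; off-color product ✓; particulate in product ✓; yield down ✗
(C) filter breakthrough — fails on outlet temperature low, particulate in product (predicts outlet temperature high, not outlet temperature low)
(D) control-valve stiction — fails on outlet temperature low, off-color product, particulate in product, yield down (predicts outlet temperature high, not outlet temperature low)
(E) sensor drift — outlet temperature low ✗; pressure fluctuation ✓; off-color product ✓; particulate in product ✗; yield down ✗
(F) catalyst deactivation — does not account for outlet temperature low
None of the listed candidates fits everything.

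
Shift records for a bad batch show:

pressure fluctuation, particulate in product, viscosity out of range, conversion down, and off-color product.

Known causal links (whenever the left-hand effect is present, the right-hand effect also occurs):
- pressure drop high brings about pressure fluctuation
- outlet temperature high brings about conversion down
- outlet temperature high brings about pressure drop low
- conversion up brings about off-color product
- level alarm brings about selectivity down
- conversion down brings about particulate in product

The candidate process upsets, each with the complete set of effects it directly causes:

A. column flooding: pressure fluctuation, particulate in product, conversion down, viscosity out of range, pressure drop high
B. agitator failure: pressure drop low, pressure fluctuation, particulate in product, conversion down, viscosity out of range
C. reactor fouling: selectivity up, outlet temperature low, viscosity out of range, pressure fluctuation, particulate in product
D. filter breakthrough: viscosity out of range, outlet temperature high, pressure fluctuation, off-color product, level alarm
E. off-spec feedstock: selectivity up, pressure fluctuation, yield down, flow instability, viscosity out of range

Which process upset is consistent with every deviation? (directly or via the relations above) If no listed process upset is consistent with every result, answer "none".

For each candidate, compare predicted effects to what was observed:
(A) column flooding — does not account for off-color product
(B) agitator failure — pressure fluctuation yes; particulate in product yes; viscosity out of range yes; conversion down yes; off-color product NO
(C) reactor fouling — does not account for conversion down, off-color product
(D) filter breakthrough — pressure fluctuation yes; particulate in product yes (through outlet temperature high → conversion down → particulate in product); viscosity out of range yes; conversion down yes (through outlet temperature high → conversion down); off-color product yes
(E) off-spec feedstock — pressure fluctuation yes; particulate in product NO; viscosity out of range yes; conversion down NO; off-color product NO
(D) alone accounts for all the evidence.

D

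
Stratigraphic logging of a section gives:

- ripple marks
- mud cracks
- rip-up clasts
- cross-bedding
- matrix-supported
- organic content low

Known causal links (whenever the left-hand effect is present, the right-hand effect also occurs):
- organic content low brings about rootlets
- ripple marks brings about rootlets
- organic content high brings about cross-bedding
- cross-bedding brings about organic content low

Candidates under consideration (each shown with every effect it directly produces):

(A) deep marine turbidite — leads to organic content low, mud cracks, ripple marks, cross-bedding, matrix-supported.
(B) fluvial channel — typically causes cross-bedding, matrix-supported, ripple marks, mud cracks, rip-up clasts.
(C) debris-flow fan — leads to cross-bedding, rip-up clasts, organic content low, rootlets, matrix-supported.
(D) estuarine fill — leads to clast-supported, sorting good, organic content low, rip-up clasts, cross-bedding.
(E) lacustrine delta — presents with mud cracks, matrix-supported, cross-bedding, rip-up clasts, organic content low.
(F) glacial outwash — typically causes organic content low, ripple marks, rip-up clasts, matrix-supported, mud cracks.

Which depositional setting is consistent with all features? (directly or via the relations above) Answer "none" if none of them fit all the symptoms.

Per-candidate check:
(A) deep marine turbidite — does not account for rip-up clasts
(B) fluvial channel — ripple marks yes; mud cracks yes; rip-up clasts yes; cross-bedding yes; matrix-supported yes; organic content low yes (via cross-bedding → organic content low)
(C) debris-flow fan — ripple marks NO; mud cracks NO; rip-up clasts yes; cross-bedding yes; matrix-supported yes; organic content low yes
(D) estuarine fill — fails on ripple marks, mud cracks, matrix-supported (predicts clast-supported, not matrix-supported)
(E) lacustrine delta — does not account for ripple marks
(F) glacial outwash — does not account for cross-bedding
(B) alone accounts for all the evidence.

B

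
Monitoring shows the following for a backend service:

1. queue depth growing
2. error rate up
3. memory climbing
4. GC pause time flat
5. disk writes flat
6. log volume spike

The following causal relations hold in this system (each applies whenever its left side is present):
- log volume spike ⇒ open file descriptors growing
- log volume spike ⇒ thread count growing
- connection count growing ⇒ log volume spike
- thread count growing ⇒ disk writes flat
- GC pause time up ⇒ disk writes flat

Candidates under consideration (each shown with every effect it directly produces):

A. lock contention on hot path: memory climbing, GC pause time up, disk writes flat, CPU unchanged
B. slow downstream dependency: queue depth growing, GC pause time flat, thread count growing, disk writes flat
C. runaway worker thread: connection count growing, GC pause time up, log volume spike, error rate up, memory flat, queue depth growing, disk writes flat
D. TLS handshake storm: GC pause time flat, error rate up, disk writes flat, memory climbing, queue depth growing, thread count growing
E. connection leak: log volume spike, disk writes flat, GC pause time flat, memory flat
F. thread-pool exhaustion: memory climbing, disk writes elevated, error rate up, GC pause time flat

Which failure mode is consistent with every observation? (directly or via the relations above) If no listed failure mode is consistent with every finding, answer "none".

none

Checking each candidate against the observations:
(A) lock contention on hot path — fails on queue depth growing, error rate up, GC pause time flat, log volume spike (predicts GC pause time up, not GC pause time flat)
(B) slow downstream dependency — queue depth growing ✓; error rate up ✗; memory climbing ✗; GC pause time flat ✓; disk writes flat ✓; log volume spike ✗
(C) runaway worker thread — queue depth growing ✓; error rate up ✓; memory climbing ✗; GC pause time flat ✗; disk writes flat ✓; log volume spike ✓
(D) TLS handshake storm — does not account for log volume spike
(E) connection leak — fails on queue depth growing, error rate up, memory climbing (predicts memory flat, not memory climbing)
(F) thread-pool exhaustion — queue depth growing ✗; error rate up ✓; memory climbing ✓; GC pause time flat ✓; disk writes flat ✗; log volume spike ✗
None of the listed candidates fits everything.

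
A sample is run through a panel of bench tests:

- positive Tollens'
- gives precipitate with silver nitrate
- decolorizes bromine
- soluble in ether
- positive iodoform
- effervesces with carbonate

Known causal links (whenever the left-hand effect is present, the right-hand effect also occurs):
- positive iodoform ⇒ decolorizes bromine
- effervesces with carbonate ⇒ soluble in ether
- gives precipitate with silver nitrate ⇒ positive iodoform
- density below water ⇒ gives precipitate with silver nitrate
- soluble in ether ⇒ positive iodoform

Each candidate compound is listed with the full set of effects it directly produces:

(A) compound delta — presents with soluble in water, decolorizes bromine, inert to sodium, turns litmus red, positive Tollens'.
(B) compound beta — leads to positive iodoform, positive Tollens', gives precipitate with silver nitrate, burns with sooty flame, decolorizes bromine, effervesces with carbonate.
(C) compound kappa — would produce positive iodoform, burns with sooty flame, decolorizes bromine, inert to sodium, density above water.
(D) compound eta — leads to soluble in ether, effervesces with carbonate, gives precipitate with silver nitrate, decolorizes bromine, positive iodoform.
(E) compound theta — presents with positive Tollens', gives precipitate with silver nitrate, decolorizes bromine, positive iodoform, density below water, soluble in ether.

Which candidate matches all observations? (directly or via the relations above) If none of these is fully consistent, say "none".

B

Per-candidate check:
(A) compound delta — does not account for gives precipitate with silver nitrate, soluble in ether, positive iodoform, effervesces with carbonate
(B) compound beta — accounts for every observation (soluble in ether by effervesces with carbonate → soluble in ether)
(C) compound kappa — positive Tollens' -; gives precipitate with silver nitrate -; decolorizes bromine +; soluble in ether -; positive iodoform +; effervesces with carbonate -
(D) compound eta — positive Tollens' -; gives precipitate with silver nitrate +; decolorizes bromine +; soluble in ether +; positive iodoform +; effervesces with carbonate +
(E) compound theta — does not account for effervesces with carbonate
Only (B) is consistent with every observation.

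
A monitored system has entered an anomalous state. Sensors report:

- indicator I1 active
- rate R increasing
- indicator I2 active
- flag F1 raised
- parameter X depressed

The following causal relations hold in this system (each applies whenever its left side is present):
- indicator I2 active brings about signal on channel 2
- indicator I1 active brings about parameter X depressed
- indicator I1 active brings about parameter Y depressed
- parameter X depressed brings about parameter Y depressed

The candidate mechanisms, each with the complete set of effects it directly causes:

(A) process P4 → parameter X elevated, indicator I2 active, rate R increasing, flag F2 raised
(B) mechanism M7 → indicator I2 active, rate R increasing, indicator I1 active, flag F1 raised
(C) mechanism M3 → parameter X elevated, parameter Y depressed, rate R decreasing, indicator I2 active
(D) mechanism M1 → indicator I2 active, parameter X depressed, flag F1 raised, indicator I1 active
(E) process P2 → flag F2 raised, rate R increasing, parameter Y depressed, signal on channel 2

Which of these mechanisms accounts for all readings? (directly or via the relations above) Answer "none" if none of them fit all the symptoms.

For each candidate, compare predicted effects to what was observed:
(A) process P4 — indicator I1 active miss; rate R increasing match; indicator I2 active match; flag F1 raised miss; parameter X depressed miss
(B) mechanism M7 — indicator I1 active match; rate R increasing match; indicator I2 active match; flag F1 raised match; parameter X depressed match (by indicator I1 active → parameter X depressed)
(C) mechanism M3 — indicator I1 active miss; rate R increasing miss; indicator I2 active match; flag F1 raised miss; parameter X depressed miss
(D) mechanism M1 — indicator I1 active match; rate R increasing miss; indicator I2 active match; flag F1 raised match; parameter X depressed match
(E) process P2 — indicator I1 active miss; rate R increasing match; indicator I2 active miss; flag F1 raised miss; parameter X depressed miss
(B) is the only candidate with no mismatches.

B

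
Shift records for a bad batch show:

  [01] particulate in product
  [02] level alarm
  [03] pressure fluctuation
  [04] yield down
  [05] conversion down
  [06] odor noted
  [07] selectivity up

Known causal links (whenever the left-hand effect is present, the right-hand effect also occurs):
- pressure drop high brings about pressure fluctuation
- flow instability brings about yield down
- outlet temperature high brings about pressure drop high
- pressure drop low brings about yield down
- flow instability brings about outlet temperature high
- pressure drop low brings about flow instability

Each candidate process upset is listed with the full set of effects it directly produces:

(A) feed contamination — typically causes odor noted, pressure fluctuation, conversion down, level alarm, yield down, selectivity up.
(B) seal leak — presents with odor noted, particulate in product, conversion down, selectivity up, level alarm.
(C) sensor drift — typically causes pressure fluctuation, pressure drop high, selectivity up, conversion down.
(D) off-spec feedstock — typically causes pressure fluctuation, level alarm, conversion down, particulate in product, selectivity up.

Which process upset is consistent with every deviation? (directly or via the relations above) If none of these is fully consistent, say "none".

none

Checking each candidate against the observations:
(A) feed contamination — does not account for particulate in product
(B) seal leak — does not account for pressure fluctuation, yield down
(C) sensor drift — does not account for particulate in product, level alarm, yield down, odor noted
(D) off-spec feedstock — does not account for yield down, odor noted
Every candidate fails on at least one observation.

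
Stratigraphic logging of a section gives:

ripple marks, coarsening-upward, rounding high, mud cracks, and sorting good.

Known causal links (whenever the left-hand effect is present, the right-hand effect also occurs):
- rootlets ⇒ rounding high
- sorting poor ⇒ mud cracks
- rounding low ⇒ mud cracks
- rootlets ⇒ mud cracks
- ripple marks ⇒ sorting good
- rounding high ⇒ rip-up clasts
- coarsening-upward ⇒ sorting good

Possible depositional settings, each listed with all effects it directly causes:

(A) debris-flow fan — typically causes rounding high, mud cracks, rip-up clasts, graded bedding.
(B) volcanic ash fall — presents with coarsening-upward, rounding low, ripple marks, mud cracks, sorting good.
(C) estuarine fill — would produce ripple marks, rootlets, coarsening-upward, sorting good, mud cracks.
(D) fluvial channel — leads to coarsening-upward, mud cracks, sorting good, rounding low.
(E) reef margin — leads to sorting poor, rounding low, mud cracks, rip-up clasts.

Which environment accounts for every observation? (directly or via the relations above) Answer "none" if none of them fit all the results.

C

Checking each candidate against the observations:
(A) debris-flow fan — ripple marks miss; coarsening-upward miss; rounding high match; mud cracks match; sorting good miss
(B) volcanic ash fall — ripple marks match; coarsening-upward match; rounding high miss; mud cracks match; sorting good match
(C) estuarine fill — ripple marks match; coarsening-upward match; rounding high match (via rootlets → rounding high); mud cracks match; sorting good match
(D) fluvial channel — ripple marks miss; coarsening-upward match; rounding high miss; mud cracks match; sorting good match
(E) reef margin — ripple marks miss; coarsening-upward miss; rounding high miss; mud cracks match; sorting good miss
Only (C) is consistent with every observation.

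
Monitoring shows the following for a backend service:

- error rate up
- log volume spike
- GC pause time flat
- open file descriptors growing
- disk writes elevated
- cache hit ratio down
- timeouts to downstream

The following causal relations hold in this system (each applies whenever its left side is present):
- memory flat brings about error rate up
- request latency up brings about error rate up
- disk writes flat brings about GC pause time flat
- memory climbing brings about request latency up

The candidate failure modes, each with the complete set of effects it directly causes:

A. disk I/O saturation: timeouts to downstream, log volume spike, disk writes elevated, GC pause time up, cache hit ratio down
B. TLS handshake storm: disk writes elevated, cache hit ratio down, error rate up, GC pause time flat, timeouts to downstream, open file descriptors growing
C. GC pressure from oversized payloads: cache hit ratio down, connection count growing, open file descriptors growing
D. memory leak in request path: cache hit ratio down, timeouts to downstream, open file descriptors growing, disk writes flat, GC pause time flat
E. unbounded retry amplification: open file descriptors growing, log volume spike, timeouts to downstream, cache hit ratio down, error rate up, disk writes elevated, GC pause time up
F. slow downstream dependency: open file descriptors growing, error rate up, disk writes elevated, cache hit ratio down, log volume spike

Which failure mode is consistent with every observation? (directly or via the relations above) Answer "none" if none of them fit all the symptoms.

none

For each candidate, compare predicted effects to what was observed:
(A) disk I/O saturation — fails on error rate up, GC pause time flat, open file descriptors growing (predicts GC pause time up, not GC pause time flat)
(B) TLS handshake storm — does not account for log volume spike
(C) GC pressure from oversized payloads — error rate up NO; log volume spike NO; GC pause time flat NO; open file descriptors growing yes; disk writes elevated NO; cache hit ratio down yes; timeouts to downstream NO
(D) memory leak in request path — error rate up NO; log volume spike NO; GC pause time flat yes; open file descriptors growing yes; disk writes elevated NO; cache hit ratio down yes; timeouts to downstream yes
(E) unbounded retry amplification — fails on GC pause time flat (predicts GC pause time up, not GC pause time flat)
(F) slow downstream dependency — does not account for GC pause time flat, timeouts to downstream
None of the listed candidates fits everything.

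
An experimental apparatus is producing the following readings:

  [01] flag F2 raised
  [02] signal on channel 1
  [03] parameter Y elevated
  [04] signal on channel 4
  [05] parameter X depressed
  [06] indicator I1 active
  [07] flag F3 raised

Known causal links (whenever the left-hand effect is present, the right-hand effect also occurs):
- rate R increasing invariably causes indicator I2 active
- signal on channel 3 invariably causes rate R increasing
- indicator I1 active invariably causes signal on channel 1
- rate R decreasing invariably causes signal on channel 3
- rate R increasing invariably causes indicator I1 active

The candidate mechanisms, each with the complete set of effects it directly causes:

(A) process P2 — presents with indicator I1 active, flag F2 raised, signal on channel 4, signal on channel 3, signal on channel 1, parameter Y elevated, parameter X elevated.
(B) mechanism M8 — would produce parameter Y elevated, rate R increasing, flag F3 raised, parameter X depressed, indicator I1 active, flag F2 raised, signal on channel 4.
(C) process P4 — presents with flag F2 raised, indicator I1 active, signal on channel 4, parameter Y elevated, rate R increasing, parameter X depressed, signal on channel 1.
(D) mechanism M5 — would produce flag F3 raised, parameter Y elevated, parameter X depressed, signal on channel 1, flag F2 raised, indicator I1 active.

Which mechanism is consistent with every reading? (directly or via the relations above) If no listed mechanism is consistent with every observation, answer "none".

B

Testing each hypothesis:
(A) process P2 — fails on parameter X depressed, flag F3 raised (predicts parameter X elevated, not parameter X depressed)
(B) mechanism M8 — accounts for every observation (signal on channel 1 by indicator I1 active → signal on channel 1)
(C) process P4 — does not account for flag F3 raised
(D) mechanism M5 — flag F2 raised yes; signal on channel 1 yes; parameter Y elevated yes; signal on channel 4 NO; parameter X depressed yes; indicator I1 active yes; flag F3 raised yes
(B) alone accounts for all the evidence.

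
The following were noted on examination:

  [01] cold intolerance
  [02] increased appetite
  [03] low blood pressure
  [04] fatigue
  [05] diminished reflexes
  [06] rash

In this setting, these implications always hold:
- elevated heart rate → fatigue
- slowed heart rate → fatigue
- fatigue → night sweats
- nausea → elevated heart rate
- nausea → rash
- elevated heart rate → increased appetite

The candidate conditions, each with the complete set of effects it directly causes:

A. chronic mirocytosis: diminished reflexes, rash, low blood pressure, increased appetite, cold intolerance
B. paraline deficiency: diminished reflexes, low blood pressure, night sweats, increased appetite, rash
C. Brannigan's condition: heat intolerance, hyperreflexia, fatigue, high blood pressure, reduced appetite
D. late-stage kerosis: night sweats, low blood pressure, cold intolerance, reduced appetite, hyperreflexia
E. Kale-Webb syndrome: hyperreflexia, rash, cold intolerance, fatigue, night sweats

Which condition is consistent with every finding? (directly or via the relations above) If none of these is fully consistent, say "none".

none

Per-candidate check:
(A) chronic mirocytosis — does not account for fatigue
(B) paraline deficiency — does not account for cold intolerance, fatigue
(C) Brannigan's condition — cold intolerance miss; increased appetite miss; low blood pressure miss; fatigue match; diminished reflexes miss; rash miss
(D) late-stage kerosis — cold intolerance match; increased appetite miss; low blood pressure match; fatigue miss; diminished reflexes miss; rash miss
(E) Kale-Webb syndrome — fails on increased appetite, low blood pressure, diminished reflexes (predicts hyperreflexia, not diminished reflexes)
None of the listed candidates fits everything.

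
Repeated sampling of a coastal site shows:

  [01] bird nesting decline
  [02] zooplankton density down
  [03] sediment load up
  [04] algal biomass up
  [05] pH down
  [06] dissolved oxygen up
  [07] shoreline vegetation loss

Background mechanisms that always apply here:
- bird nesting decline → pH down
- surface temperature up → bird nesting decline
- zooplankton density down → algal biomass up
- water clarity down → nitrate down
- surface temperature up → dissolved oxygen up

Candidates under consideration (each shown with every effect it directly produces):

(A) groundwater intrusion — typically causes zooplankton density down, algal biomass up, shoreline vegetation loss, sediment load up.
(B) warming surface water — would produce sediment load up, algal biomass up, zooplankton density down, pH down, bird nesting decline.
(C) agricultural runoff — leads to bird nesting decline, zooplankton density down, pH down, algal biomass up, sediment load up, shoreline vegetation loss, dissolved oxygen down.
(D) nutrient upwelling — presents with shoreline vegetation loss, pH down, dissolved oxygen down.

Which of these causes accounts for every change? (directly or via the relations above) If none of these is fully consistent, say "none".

For each candidate, compare predicted effects to what was observed:
(A) groundwater intrusion — does not account for bird nesting decline, pH down, dissolved oxygen up
(B) warming surface water — does not account for dissolved oxygen up, shoreline vegetation loss
(C) agricultural runoff — bird nesting decline +; zooplankton density down +; sediment load up +; algal biomass up +; pH down +; dissolved oxygen up -; shoreline vegetation loss +
(D) nutrient upwelling — fails on bird nesting decline, zooplankton density down, sediment load up, algal biomass up, dissolved oxygen up (predicts dissolved oxygen down, not dissolved oxygen up)
Every candidate fails on at least one observation.

none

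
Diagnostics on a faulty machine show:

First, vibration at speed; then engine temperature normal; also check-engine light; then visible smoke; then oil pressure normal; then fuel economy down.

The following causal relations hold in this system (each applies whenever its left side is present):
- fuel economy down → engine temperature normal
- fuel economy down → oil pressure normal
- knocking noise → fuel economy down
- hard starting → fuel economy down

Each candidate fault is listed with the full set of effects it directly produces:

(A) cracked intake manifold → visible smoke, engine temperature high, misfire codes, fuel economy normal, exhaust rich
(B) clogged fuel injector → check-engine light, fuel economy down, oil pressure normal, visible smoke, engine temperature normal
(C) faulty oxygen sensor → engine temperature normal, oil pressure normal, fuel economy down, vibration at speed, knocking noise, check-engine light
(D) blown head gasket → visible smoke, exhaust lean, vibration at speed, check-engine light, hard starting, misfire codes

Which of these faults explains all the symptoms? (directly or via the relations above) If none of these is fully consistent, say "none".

Per-candidate check:
(A) cracked intake manifold — fails on vibration at speed, engine temperature normal, check-engine light, oil pressure normal, fuel economy down (predicts engine temperature high, not engine temperature normal; predicts fuel economy normal, not fuel economy down)
(B) clogged fuel injector — does not account for vibration at speed
(C) faulty oxygen sensor — vibration at speed ✓; engine temperature normal ✓; check-engine light ✓; visible smoke ✗; oil pressure normal ✓; fuel economy down ✓
(D) blown head gasket — vibration at speed ✓; engine temperature normal ✓ (by hard starting → fuel economy down → engine temperature normal); check-engine light ✓; visible smoke ✓; oil pressure normal ✓ (by hard starting → fuel economy down → oil pressure normal); fuel economy down ✓ (by hard starting → fuel economy down)
(D) alone accounts for all the evidence.

D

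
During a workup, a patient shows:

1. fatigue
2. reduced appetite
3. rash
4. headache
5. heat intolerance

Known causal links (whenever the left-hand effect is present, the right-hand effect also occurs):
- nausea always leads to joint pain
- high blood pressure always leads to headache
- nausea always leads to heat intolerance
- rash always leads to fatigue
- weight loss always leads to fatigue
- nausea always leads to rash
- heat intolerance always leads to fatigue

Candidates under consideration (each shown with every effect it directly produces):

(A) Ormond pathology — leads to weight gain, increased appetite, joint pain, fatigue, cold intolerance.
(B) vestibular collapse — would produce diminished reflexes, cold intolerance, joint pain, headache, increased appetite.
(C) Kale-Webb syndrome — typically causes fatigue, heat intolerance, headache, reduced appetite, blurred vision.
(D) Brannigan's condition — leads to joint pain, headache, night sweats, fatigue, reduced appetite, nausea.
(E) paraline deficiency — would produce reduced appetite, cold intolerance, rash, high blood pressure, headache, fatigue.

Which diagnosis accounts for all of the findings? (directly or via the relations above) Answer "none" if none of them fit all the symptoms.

For each candidate, compare predicted effects to what was observed:
(A) Ormond pathology — fails on reduced appetite, rash, headache, heat intolerance (predicts increased appetite, not reduced appetite; predicts cold intolerance, not heat intolerance)
(B) vestibular collapse — fails on fatigue, reduced appetite, rash, heat intolerance (predicts increased appetite, not reduced appetite; predicts cold intolerance, not heat intolerance)
(C) Kale-Webb syndrome — fatigue ✓; reduced appetite ✓; rash ✗; headache ✓; heat intolerance ✓
(D) Brannigan's condition — fatigue ✓; reduced appetite ✓; rash ✓ (through nausea → rash); headache ✓; heat intolerance ✓ (through nausea → heat intolerance)
(E) paraline deficiency — fatigue ✓; reduced appetite ✓; rash ✓; headache ✓; heat intolerance ✗
Only (D) is consistent with every observation.

D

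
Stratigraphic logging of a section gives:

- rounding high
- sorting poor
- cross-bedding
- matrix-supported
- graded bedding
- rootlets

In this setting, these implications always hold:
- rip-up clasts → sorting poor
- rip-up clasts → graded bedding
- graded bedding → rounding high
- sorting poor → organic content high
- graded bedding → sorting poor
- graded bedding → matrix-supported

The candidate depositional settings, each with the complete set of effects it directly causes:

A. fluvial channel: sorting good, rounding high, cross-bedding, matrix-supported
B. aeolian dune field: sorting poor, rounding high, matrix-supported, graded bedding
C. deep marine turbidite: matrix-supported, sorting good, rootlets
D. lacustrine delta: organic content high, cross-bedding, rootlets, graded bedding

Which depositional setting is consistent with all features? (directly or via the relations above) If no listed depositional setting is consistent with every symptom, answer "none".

For each candidate, compare predicted effects to what was observed:
(A) fluvial channel — fails on sorting poor, graded bedding, rootlets (predicts sorting good, not sorting poor)
(B) aeolian dune field — does not account for cross-bedding, rootlets
(C) deep marine turbidite — rounding high miss; sorting poor miss; cross-bedding miss; matrix-supported match; graded bedding miss; rootlets match
(D) lacustrine delta — accounts for every observation (rounding high via graded bedding → rounding high)
Only (D) is consistent with every observation.

D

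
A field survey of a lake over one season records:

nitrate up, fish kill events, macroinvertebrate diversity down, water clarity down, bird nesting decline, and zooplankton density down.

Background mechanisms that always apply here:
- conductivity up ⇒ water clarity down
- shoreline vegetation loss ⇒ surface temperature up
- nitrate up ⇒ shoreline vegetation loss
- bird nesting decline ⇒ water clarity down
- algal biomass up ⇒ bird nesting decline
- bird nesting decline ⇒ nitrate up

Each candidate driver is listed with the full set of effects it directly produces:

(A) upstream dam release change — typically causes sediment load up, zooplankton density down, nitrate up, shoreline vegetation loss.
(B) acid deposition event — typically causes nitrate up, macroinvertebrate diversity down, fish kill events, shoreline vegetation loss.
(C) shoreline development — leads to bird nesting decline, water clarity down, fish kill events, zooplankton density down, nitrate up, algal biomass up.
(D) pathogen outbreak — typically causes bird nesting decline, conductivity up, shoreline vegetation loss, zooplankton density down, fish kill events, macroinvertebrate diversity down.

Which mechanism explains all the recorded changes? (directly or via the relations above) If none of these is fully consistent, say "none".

Testing each hypothesis:
(A) upstream dam release change — does not account for fish kill events, macroinvertebrate diversity down, water clarity down, bird nesting decline
(B) acid deposition event — nitrate up yes; fish kill events yes; macroinvertebrate diversity down yes; water clarity down NO; bird nesting decline NO; zooplankton density down NO
(C) shoreline development — does not account for macroinvertebrate diversity down
(D) pathogen outbreak — nitrate up yes (via bird nesting decline → nitrate up); fish kill events yes; macroinvertebrate diversity down yes; water clarity down yes (via bird nesting decline → water clarity down); bird nesting decline yes; zooplankton density down yes
Only (D) is consistent with every observation.

D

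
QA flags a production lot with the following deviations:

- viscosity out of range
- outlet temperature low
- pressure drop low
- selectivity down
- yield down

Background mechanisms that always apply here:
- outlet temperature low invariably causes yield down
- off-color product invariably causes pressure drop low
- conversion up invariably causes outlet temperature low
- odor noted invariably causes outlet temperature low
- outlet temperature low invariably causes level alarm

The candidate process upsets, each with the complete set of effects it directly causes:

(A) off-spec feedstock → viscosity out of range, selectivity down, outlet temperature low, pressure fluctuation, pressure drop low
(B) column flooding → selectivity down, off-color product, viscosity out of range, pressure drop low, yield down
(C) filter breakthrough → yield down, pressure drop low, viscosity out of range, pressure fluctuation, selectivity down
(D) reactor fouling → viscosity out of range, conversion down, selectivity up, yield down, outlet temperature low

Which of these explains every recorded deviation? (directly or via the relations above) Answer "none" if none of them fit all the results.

For each candidate, compare predicted effects to what was observed:
(A) off-spec feedstock — viscosity out of range yes; outlet temperature low yes; pressure drop low yes; selectivity down yes; yield down yes (via outlet temperature low → yield down)
(B) column flooding — does not account for outlet temperature low
(C) filter breakthrough — does not account for outlet temperature low
(D) reactor fouling — viscosity out of range yes; outlet temperature low yes; pressure drop low NO; selectivity down NO; yield down yes
(A) is the only candidate with no mismatches.

A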